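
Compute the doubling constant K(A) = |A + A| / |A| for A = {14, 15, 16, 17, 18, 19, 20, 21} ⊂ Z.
K = |A + A| / |A| = 15/8

Enumerate A + A = {a + b : a, b ∈ A}. With |A| = 8, there are |A|^2 = 64 ordered sum pairs; collecting distinct values, A + A = {28, 29, 30, 31, 32, 33, 34, 35, 36, 37, 38, 39, 40, 41, 42}, so |A + A| = 15. Thus K = 15/8. Here |A + A| = 2|A| − 1 = 15, the minimum possible — so K = 15/8 is minimal, which holds iff A is an arithmetic progression.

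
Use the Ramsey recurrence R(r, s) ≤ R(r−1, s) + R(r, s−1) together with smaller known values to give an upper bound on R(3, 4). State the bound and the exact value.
R(3, 4) ≤ R(2, 4) + R(3, 3) = 4 + 6 = 10; exact value R(3, 4) = 9.

The Erdős–Szekeres recurrence R(r, s) ≤ R(r−1, s) + R(r, s−1) applied to (r, s) = (3, 4) gives
  R(3, 4) ≤ R(2, 4) + R(3, 3) = 4 + 6 = 10.
(Recall R(2, k) = k and R is symmetric.) The recurrence is not tight here (it gives 10, but the exact value is R(3, 4) = 9); the tight upper bound requires a sharper argument than the simple recurrence, combined with a lower-bound construction on K_{8}.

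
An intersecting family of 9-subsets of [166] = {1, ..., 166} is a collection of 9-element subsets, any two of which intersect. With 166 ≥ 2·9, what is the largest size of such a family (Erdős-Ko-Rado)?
max |F| = C(165, 8) = 11468588169060

The Erdős-Ko-Rado theorem states: for n ≥ 2k, an intersecting family of k-subsets of an n-element set has size at most C(n − 1, k − 1), with equality for 'star' families {A ⊆ [n] : |A| = k, i ∈ A} (fix an element i). For n = 166, k = 9: C(165, 8) = 11468588169060.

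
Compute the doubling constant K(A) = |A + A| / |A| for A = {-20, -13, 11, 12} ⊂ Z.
K = |A + A| / |A| = 10/4 = 5/2

Enumerate A + A = {a + b : a, b ∈ A}. With |A| = 4, there are |A|^2 = 16 ordered sum pairs; collecting distinct values, A + A = {-40, -33, -26, -9, -8, -2, -1, 22, 23, 24}, so |A + A| = 10. Thus K = 10/4 = 5/2. For comparison, the minimum possible |A + A| over all 4-element sets is 2·4 − 1 = 7 (so min K = 7/4), attained only by arithmetic progressions.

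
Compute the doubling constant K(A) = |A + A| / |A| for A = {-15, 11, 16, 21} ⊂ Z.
K = |A + A| / |A| = 9/4

Enumerate A + A = {a + b : a, b ∈ A}. With |A| = 4, there are |A|^2 = 16 ordered sum pairs; collecting distinct values, A + A = {-30, -4, 1, 6, 22, 27, 32, 37, 42}, so |A + A| = 9. Thus K = 9/4. For comparison, the minimum possible |A + A| over all 4-element sets is 2·4 − 1 = 7 (so min K = 7/4), attained only by arithmetic progressions.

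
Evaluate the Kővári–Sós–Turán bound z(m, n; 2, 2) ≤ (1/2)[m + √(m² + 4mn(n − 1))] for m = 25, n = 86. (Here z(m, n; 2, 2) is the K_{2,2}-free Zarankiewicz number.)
z(25, 86; 2, 2) ≤ (1/2)[25 + √(25² + 4·25·86·85)] = (1/2)[25 + √731625] = 440.1754

Kővári–Sós–Turán: let r_1, ..., r_25 be the row sums and z = Σ r_i the total number of 1s. Each pair of columns can share at most one row with both entries 1 (else a 2×2 all-ones block appears), so Σ_i C(r_i, 2) ≤ C(86, 2) = 3655. By convexity Σ_i C(r_i, 2) ≥ 25·C(z/25, 2) = z(z − 25)/(2·25), giving z² − 25z − 25·86·85 ≤ 0 and hence z ≤ (1/2)[25 + √(625 + 4·182750)] = (1/2)[25 + √731625] ≈ (1/2)(25 + 855.3508) = 440.1754.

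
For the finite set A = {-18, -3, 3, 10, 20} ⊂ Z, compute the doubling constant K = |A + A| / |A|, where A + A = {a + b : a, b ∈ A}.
K = |A + A| / |A| = 15/5 = 3

Enumerate A + A = {a + b : a, b ∈ A}. With |A| = 5, there are |A|^2 = 25 ordered sum pairs; collecting distinct values, A + A = {-36, -21, -15, -8, -6, 0, 2, 6, 7, 13, 17, 20, 23, 30, 40}, so |A + A| = 15. Thus K = 15/5 = 3. For comparison, the minimum possible |A + A| over all 5-element sets is 2·5 − 1 = 9 (so min K = 9/5), attained only by arithmetic progressions.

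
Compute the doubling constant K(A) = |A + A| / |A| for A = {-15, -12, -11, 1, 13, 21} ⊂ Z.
K = |A + A| / |A| = 20/6 = 10/3

Enumerate A + A = {a + b : a, b ∈ A}. With |A| = 6, there are |A|^2 = 36 ordered sum pairs; collecting distinct values, A + A = {-30, -27, -26, -24, -23, -22, -14, -11, -10, -2, 1, 2, 6, 9, 10, 14, 22, 26, 34, 42}, so |A + A| = 20. Thus K = 20/6 = 10/3. For comparison, the minimum possible |A + A| over all 6-element sets is 2·6 − 1 = 11 (so min K = 11/6), attained only by arithmetic progressions.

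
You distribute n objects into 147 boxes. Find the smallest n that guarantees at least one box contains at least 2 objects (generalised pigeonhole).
n = (2 − 1)·147 + 1 = 148

By the generalised pigeonhole principle, to guarantee some box contains ≥ r objects we need more than (r − 1) · k objects total. Threshold: n = (r − 1) · k + 1. With r = 2 and k = 147: n = 1 · 147 + 1 = 147 + 1 = 148. For n = 147 = 1 · 147, we can put exactly 1 objects in every box, avoiding 2 in any single one — so 148 is tight.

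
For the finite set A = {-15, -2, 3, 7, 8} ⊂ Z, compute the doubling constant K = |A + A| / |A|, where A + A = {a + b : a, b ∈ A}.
K = |A + A| / |A| = 14/5

Enumerate A + A = {a + b : a, b ∈ A}. With |A| = 5, there are |A|^2 = 25 ordered sum pairs; collecting distinct values, A + A = {-30, -17, -12, -8, -7, -4, 1, 5, 6, 10, 11, 14, 15, 16}, so |A + A| = 14. Thus K = 14/5. For comparison, the minimum possible |A + A| over all 5-element sets is 2·5 − 1 = 9 (so min K = 9/5), attained only by arithmetic progressions.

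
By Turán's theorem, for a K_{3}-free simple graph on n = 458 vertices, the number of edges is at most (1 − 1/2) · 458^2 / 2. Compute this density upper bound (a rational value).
Turán density bound = (1/2) · 458^2/2 = 52441

Turán's theorem: ex(n, K_{r+1}) is achieved by the complete r-partite Turán graph T(n, r) with parts as balanced as possible, and is at most (1 − 1/r) · n^2/2. For r = 2, n = 458: the density bound is (1/2) · 209764/2 = 52441. Since 2 ∣ 458, the Turán graph T(458, 2) has parts of equal size 229, and its edge count e(T(458, 2)) = 52441 attains the density bound exactly.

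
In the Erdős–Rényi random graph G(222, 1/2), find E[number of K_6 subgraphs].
E[# K_6] = C(222, 6) · (1/2)^C(6, 2) = 155308696543 / 2^15 ≈ 4739645.280243

For each 6-subset S of vertices (there are C(222, 6) = 155308696543 such S), let X_S = 1 if S induces a K_6 (all C(6, 2) = 15 edges present). Then P(X_S = 1) = (1/2)^15 = 1/32768. By linearity of expectation, E[# K_6] = C(222, 6) · (1/2)^15 = 155308696543 / 32768 ≈ 4739645.280243.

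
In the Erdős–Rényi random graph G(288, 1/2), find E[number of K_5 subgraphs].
E[# K_5] = C(288, 5) · (1/2)^C(5, 2) = 15944920992 / 2^10 = 498278781/32 = 15571211.90625

For each 5-subset S of vertices (there are C(288, 5) = 15944920992 such S), let X_S = 1 if S induces a K_5 (all C(5, 2) = 10 edges present). Then P(X_S = 1) = (1/2)^10 = 1/1024. By linearity of expectation, E[# K_5] = C(288, 5) · (1/2)^10 = 15944920992 / 1024 = 498278781/32 = 15571211.90625.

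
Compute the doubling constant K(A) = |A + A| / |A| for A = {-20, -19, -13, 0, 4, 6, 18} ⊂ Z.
K = |A + A| / |A| = 27/7

Enumerate A + A = {a + b : a, b ∈ A}. With |A| = 7, there are |A|^2 = 49 ordered sum pairs; collecting distinct values, A + A = {-40, -39, -38, -33, -32, -26, -20, -19, -16, -15, -14, -13, -9, -7, -2, -1, 0, 4, 5, 6, 8, 10, 12, 18, 22, 24, 36}, so |A + A| = 27. Thus K = 27/7. For comparison, the minimum possible |A + A| over all 7-element sets is 2·7 − 1 = 13 (so min K = 13/7), attained only by arithmetic progressions.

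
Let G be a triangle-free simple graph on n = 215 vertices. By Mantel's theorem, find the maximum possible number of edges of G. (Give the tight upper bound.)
ex(215, K_3) = ⌊215^2/4⌋ = 11556

Mantel (1907): a triangle-free graph on n vertices has at most ⌊n^2/4⌋ edges, with equality for the complete bipartite graph K_{⌊n/2⌋, ⌈n/2⌉}. For n = 215: ⌊215^2/4⌋ = ⌊46225/4⌋ = 11556. The extremal graph is K_{107, 108}, which has 107·108 = 11556 edges.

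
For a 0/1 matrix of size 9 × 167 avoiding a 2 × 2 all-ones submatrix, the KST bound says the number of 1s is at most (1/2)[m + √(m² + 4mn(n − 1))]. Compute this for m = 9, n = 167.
z(9, 167; 2, 2) ≤ (1/2)[9 + √(9² + 4·9·167·166)] = (1/2)[9 + √998073] = 504.018

Kővári–Sós–Turán: let r_1, ..., r_9 be the row sums and z = Σ r_i the total number of 1s. Each pair of columns can share at most one row with both entries 1 (else a 2×2 all-ones block appears), so Σ_i C(r_i, 2) ≤ C(167, 2) = 13861. By convexity Σ_i C(r_i, 2) ≥ 9·C(z/9, 2) = z(z − 9)/(2·9), giving z² − 9z − 9·167·166 ≤ 0 and hence z ≤ (1/2)[9 + √(81 + 4·249498)] = (1/2)[9 + √998073] ≈ (1/2)(9 + 999.036) = 504.018.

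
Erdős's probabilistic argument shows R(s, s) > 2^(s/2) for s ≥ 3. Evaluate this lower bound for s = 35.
2^(35/2) = 185363.8; so R(35, 35) > 185363.8

Colour each edge of K_n uniformly at random with red/blue. The expected number of monochromatic K_35 is C(n, 35) · 2 · 2^(−C(35,2)). If C(n, 35) · 2^(1 − C(35,2)) < 1, then with positive probability no monochromatic K_35 exists, so R(35, 35) > n. The standard estimate C(n, 35) ≤ n^35/35! shows this inequality holds whenever n ≤ 2^(35/2) (since 35! · 2^(C(35,2) − 1) > 2^(35^2/2) ≥ n^35). Hence R(35, 35) > 2^(35/2) = 185363.8.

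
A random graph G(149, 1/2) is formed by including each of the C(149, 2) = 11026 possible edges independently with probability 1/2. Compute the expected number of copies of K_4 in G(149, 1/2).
E[# K_4] = C(149, 4) · (1/2)^C(4, 2) = 19720001 / 2^6 = 308125.015625

For each 4-subset S of vertices (there are C(149, 4) = 19720001 such S), let X_S = 1 if S induces a K_4 (all C(4, 2) = 6 edges present). Then P(X_S = 1) = (1/2)^6 = 1/64. By linearity of expectation, E[# K_4] = C(149, 4) · (1/2)^6 = 19720001 / 64 = 308125.015625.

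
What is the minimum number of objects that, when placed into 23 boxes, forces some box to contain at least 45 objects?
n = (45 − 1)·23 + 1 = 1013

By the generalised pigeonhole principle, to guarantee some box contains ≥ r objects we need more than (r − 1) · k objects total. Threshold: n = (r − 1) · k + 1. With r = 45 and k = 23: n = 44 · 23 + 1 = 1012 + 1 = 1013. For n = 1012 = 44 · 23, we can put exactly 44 objects in every box, avoiding 45 in any single one — so 1013 is tight.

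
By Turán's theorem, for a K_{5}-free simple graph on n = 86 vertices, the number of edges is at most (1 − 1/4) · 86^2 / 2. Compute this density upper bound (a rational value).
Turán density bound = (3/4) · 86^2/2 = 5547/2 ≈ 2773.5

Turán's theorem: ex(n, K_{r+1}) is achieved by the complete r-partite Turán graph T(n, r) with parts as balanced as possible, and is at most (1 − 1/r) · n^2/2. For r = 4, n = 86: the density bound is (3/4) · 7396/2 = 5547/2 ≈ 2773.5. The integer-valued extremum is e(T(86, 4)) = 2773, which is strictly less than the density bound 5547/2 since 4 ∤ 86 (the parts of T(86, 4) cannot all be equal).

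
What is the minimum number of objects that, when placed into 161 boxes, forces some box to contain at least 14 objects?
n = (14 − 1)·161 + 1 = 2094

By the generalised pigeonhole principle, to guarantee some box contains ≥ r objects we need more than (r − 1) · k objects total. Threshold: n = (r − 1) · k + 1. With r = 14 and k = 161: n = 13 · 161 + 1 = 2093 + 1 = 2094. For n = 2093 = 13 · 161, we can put exactly 13 objects in every box, avoiding 14 in any single one — so 2094 is tight.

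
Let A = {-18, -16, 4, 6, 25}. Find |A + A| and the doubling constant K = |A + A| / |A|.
K = |A + A| / |A| = 14/5

Enumerate A + A = {a + b : a, b ∈ A}. With |A| = 5, there are |A|^2 = 25 ordered sum pairs; collecting distinct values, A + A = {-36, -34, -32, -14, -12, -10, 7, 8, 9, 10, 12, 29, 31, 50}, so |A + A| = 14. Thus K = 14/5. For comparison, the minimum possible |A + A| over all 5-element sets is 2·5 − 1 = 9 (so min K = 9/5), attained only by arithmetic progressions.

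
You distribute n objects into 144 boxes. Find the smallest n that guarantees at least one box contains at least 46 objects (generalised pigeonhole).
n = (46 − 1)·144 + 1 = 6481

By the generalised pigeonhole principle, to guarantee some box contains ≥ r objects we need more than (r − 1) · k objects total. Threshold: n = (r − 1) · k + 1. With r = 46 and k = 144: n = 45 · 144 + 1 = 6480 + 1 = 6481. For n = 6480 = 45 · 144, we can put exactly 45 objects in every box, avoiding 46 in any single one — so 6481 is tight.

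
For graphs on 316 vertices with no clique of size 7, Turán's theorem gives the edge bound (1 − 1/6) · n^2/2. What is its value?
Turán density bound = (5/6) · 316^2/2 = 124820/3 ≈ 41606.6667

Turán's theorem: ex(n, K_{r+1}) is achieved by the complete r-partite Turán graph T(n, r) with parts as balanced as possible, and is at most (1 − 1/r) · n^2/2. For r = 6, n = 316: the density bound is (5/6) · 99856/2 = 124820/3 ≈ 41606.6667. The integer-valued extremum is e(T(316, 6)) = 41606, which is strictly less than the density bound 124820/3 since 6 ∤ 316 (the parts of T(316, 6) cannot all be equal).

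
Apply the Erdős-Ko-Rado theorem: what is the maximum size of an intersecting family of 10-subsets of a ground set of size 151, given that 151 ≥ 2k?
max |F| = C(150, 9) = 82947113349100

The Erdős-Ko-Rado theorem states: for n ≥ 2k, an intersecting family of k-subsets of an n-element set has size at most C(n − 1, k − 1), with equality for 'star' families {A ⊆ [n] : |A| = k, i ∈ A} (fix an element i). For n = 151, k = 10: C(150, 9) = 82947113349100.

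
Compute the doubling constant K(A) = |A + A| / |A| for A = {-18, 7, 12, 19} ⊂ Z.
K = |A + A| / |A| = 10/4 = 5/2

Enumerate A + A = {a + b : a, b ∈ A}. With |A| = 4, there are |A|^2 = 16 ordered sum pairs; collecting distinct values, A + A = {-36, -11, -6, 1, 14, 19, 24, 26, 31, 38}, so |A + A| = 10. Thus K = 10/4 = 5/2. For comparison, the minimum possible |A + A| over all 4-element sets is 2·4 − 1 = 7 (so min K = 7/4), attained only by arithmetic progressions.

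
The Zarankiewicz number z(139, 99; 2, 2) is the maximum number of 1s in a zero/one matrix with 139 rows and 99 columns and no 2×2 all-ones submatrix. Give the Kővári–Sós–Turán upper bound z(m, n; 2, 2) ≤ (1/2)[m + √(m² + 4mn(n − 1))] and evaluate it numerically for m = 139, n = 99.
z(139, 99; 2, 2) ≤ (1/2)[139 + √(139² + 4·139·99·98)] = (1/2)[139 + √5413633] = 1232.8608

Kővári–Sós–Turán: let r_1, ..., r_139 be the row sums and z = Σ r_i the total number of 1s. Each pair of columns can share at most one row with both entries 1 (else a 2×2 all-ones block appears), so Σ_i C(r_i, 2) ≤ C(99, 2) = 4851. By convexity Σ_i C(r_i, 2) ≥ 139·C(z/139, 2) = z(z − 139)/(2·139), giving z² − 139z − 139·99·98 ≤ 0 and hence z ≤ (1/2)[139 + √(19321 + 4·1348578)] = (1/2)[139 + √5413633] ≈ (1/2)(139 + 2326.7215) = 1232.8608.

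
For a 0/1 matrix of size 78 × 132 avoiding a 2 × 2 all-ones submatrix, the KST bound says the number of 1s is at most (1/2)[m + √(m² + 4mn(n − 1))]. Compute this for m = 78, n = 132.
z(78, 132; 2, 2) ≤ (1/2)[78 + √(78² + 4·78·132·131)] = (1/2)[78 + √5401188] = 1201.0228

Kővári–Sós–Turán: let r_1, ..., r_78 be the row sums and z = Σ r_i the total number of 1s. Each pair of columns can share at most one row with both entries 1 (else a 2×2 all-ones block appears), so Σ_i C(r_i, 2) ≤ C(132, 2) = 8646. By convexity Σ_i C(r_i, 2) ≥ 78·C(z/78, 2) = z(z − 78)/(2·78), giving z² − 78z − 78·132·131 ≤ 0 and hence z ≤ (1/2)[78 + √(6084 + 4·1348776)] = (1/2)[78 + √5401188] ≈ (1/2)(78 + 2324.0456) = 1201.0228.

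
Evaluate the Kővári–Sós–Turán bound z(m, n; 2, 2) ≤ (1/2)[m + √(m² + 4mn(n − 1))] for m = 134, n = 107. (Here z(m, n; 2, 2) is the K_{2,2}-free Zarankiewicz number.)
z(134, 107; 2, 2) ≤ (1/2)[134 + √(134² + 4·134·107·106)] = (1/2)[134 + √6097268] = 1301.6323

Kővári–Sós–Turán: let r_1, ..., r_134 be the row sums and z = Σ r_i the total number of 1s. Each pair of columns can share at most one row with both entries 1 (else a 2×2 all-ones block appears), so Σ_i C(r_i, 2) ≤ C(107, 2) = 5671. By convexity Σ_i C(r_i, 2) ≥ 134·C(z/134, 2) = z(z − 134)/(2·134), giving z² − 134z − 134·107·106 ≤ 0 and hence z ≤ (1/2)[134 + √(17956 + 4·1519828)] = (1/2)[134 + √6097268] ≈ (1/2)(134 + 2469.2647) = 1301.6323.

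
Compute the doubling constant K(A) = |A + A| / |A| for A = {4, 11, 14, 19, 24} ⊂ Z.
K = |A + A| / |A| = 13/5

Enumerate A + A = {a + b : a, b ∈ A}. With |A| = 5, there are |A|^2 = 25 ordered sum pairs; collecting distinct values, A + A = {8, 15, 18, 22, 23, 25, 28, 30, 33, 35, 38, 43, 48}, so |A + A| = 13. Thus K = 13/5. For comparison, the minimum possible |A + A| over all 5-element sets is 2·5 − 1 = 9 (so min K = 9/5), attained only by arithmetic progressions.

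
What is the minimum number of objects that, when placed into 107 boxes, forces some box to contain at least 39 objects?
n = (39 − 1)·107 + 1 = 4067

By the generalised pigeonhole principle, to guarantee some box contains ≥ r objects we need more than (r − 1) · k objects total. Threshold: n = (r − 1) · k + 1. With r = 39 and k = 107: n = 38 · 107 + 1 = 4066 + 1 = 4067. For n = 4066 = 38 · 107, we can put exactly 38 objects in every box, avoiding 39 in any single one — so 4067 is tight.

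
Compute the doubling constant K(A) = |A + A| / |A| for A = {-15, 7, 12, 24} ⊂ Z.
K = |A + A| / |A| = 10/4 = 5/2

Enumerate A + A = {a + b : a, b ∈ A}. With |A| = 4, there are |A|^2 = 16 ordered sum pairs; collecting distinct values, A + A = {-30, -8, -3, 9, 14, 19, 24, 31, 36, 48}, so |A + A| = 10. Thus K = 10/4 = 5/2. For comparison, the minimum possible |A + A| over all 4-element sets is 2·4 − 1 = 7 (so min K = 7/4), attained only by arithmetic progressions.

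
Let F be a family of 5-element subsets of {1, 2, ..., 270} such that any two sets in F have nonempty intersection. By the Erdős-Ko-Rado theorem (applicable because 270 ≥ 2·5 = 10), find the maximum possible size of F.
max |F| = C(269, 4) = 213338251

The Erdős-Ko-Rado theorem states: for n ≥ 2k, an intersecting family of k-subsets of an n-element set has size at most C(n − 1, k − 1), with equality for 'star' families {A ⊆ [n] : |A| = k, i ∈ A} (fix an element i). For n = 270, k = 5: C(269, 4) = 213338251.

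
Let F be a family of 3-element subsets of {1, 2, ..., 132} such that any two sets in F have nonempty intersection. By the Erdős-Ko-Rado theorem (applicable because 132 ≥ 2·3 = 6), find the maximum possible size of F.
max |F| = C(131, 2) = 8515

Erdős-Ko-Rado (1961): when n ≥ 2k, max |F| = C(n−1, k−1). The bound is attained by the star {A : i ∈ A} for any fixed i ∈ [n]. Here C(132−1, 3−1) = C(131, 2) = 8515.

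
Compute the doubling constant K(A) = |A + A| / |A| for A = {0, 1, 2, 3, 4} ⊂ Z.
K = |A + A| / |A| = 9/5

Enumerate A + A = {a + b : a, b ∈ A}. With |A| = 5, there are |A|^2 = 25 ordered sum pairs; collecting distinct values, A + A = {0, 1, 2, 3, 4, 5, 6, 7, 8}, so |A + A| = 9. Thus K = 9/5. Here |A + A| = 2|A| − 1 = 9, the minimum possible — so K = 9/5 is minimal, which holds iff A is an arithmetic progression.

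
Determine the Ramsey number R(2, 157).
R(2, 157) = 157

R(2, k) = k for all k ≥ 2: in a 2-colouring of K_k, either some edge is red (a red K_2) or all edges are blue (a blue K_k). And K_{156} coloured all-blue has no blue K_157, so R(2, 157) > 156. Hence R(2, 157) = 157.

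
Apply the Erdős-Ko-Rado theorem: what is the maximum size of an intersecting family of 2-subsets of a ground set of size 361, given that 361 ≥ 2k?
max |F| = C(360, 1) = 360

The Erdős-Ko-Rado theorem states: for n ≥ 2k, an intersecting family of k-subsets of an n-element set has size at most C(n − 1, k − 1), with equality for 'star' families {A ⊆ [n] : |A| = k, i ∈ A} (fix an element i). For n = 361, k = 2: C(360, 1) = 360.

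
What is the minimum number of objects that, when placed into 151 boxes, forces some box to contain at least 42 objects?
n = (42 − 1)·151 + 1 = 6192

By the generalised pigeonhole principle, to guarantee some box contains ≥ r objects we need more than (r − 1) · k objects total. Threshold: n = (r − 1) · k + 1. With r = 42 and k = 151: n = 41 · 151 + 1 = 6191 + 1 = 6192. For n = 6191 = 41 · 151, we can put exactly 41 objects in every box, avoiding 42 in any single one — so 6192 is tight.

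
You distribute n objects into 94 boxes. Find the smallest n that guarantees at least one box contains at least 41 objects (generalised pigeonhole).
n = (41 − 1)·94 + 1 = 3761

By the generalised pigeonhole principle, to guarantee some box contains ≥ r objects we need more than (r − 1) · k objects total. Threshold: n = (r − 1) · k + 1. With r = 41 and k = 94: n = 40 · 94 + 1 = 3760 + 1 = 3761. For n = 3760 = 40 · 94, we can put exactly 40 objects in every box, avoiding 41 in any single one — so 3761 is tight.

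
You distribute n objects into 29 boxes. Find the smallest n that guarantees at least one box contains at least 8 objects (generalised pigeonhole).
n = (8 − 1)·29 + 1 = 204

By the generalised pigeonhole principle, to guarantee some box contains ≥ r objects we need more than (r − 1) · k objects total. Threshold: n = (r − 1) · k + 1. With r = 8 and k = 29: n = 7 · 29 + 1 = 203 + 1 = 204. For n = 203 = 7 · 29, we can put exactly 7 objects in every box, avoiding 8 in any single one — so 204 is tight.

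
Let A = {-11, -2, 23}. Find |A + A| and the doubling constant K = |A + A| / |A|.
K = |A + A| / |A| = 6/3 = 2

Enumerate A + A = {a + b : a, b ∈ A}. With |A| = 3, there are |A|^2 = 9 ordered sum pairs; collecting distinct values, A + A = {-22, -13, -4, 12, 21, 46}, so |A + A| = 6. Thus K = 6/3 = 2. For comparison, the minimum possible |A + A| over all 3-element sets is 2·3 − 1 = 5 (so min K = 5/3), attained only by arithmetic progressions.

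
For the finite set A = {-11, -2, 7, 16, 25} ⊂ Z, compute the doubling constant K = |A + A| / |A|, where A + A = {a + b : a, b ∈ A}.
K = |A + A| / |A| = 9/5

Enumerate A + A = {a + b : a, b ∈ A}. With |A| = 5, there are |A|^2 = 25 ordered sum pairs; collecting distinct values, A + A = {-22, -13, -4, 5, 14, 23, 32, 41, 50}, so |A + A| = 9. Thus K = 9/5. Here |A + A| = 2|A| − 1 = 9, the minimum possible — so K = 9/5 is minimal, which holds iff A is an arithmetic progression.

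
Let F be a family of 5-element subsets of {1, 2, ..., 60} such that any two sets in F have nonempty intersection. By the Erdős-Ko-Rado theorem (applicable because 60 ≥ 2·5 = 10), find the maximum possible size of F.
max |F| = C(59, 4) = 455126

Erdős-Ko-Rado (1961): when n ≥ 2k, max |F| = C(n−1, k−1). The bound is attained by the star {A : i ∈ A} for any fixed i ∈ [n]. Here C(60−1, 5−1) = C(59, 4) = 455126.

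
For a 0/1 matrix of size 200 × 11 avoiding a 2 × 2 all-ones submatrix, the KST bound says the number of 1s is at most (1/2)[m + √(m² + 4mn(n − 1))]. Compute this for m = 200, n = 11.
z(200, 11; 2, 2) ≤ (1/2)[200 + √(200² + 4·200·11·10)] = (1/2)[200 + √128000] = 278.8854

Kővári–Sós–Turán: let r_1, ..., r_200 be the row sums and z = Σ r_i the total number of 1s. Each pair of columns can share at most one row with both entries 1 (else a 2×2 all-ones block appears), so Σ_i C(r_i, 2) ≤ C(11, 2) = 55. By convexity Σ_i C(r_i, 2) ≥ 200·C(z/200, 2) = z(z − 200)/(2·200), giving z² − 200z − 200·11·10 ≤ 0 and hence z ≤ (1/2)[200 + √(40000 + 4·22000)] = (1/2)[200 + √128000] ≈ (1/2)(200 + 357.7709) = 278.8854.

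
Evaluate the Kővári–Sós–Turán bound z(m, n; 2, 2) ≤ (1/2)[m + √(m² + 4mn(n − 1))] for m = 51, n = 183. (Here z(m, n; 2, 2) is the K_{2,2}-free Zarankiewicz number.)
z(51, 183; 2, 2) ≤ (1/2)[51 + √(51² + 4·51·183·182)] = (1/2)[51 + √6797025] = 1329.0552

Kővári–Sós–Turán: let r_1, ..., r_51 be the row sums and z = Σ r_i the total number of 1s. Each pair of columns can share at most one row with both entries 1 (else a 2×2 all-ones block appears), so Σ_i C(r_i, 2) ≤ C(183, 2) = 16653. By convexity Σ_i C(r_i, 2) ≥ 51·C(z/51, 2) = z(z − 51)/(2·51), giving z² − 51z − 51·183·182 ≤ 0 and hence z ≤ (1/2)[51 + √(2601 + 4·1698606)] = (1/2)[51 + √6797025] ≈ (1/2)(51 + 2607.1105) = 1329.0552.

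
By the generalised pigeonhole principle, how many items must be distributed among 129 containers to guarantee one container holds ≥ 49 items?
n = (49 − 1)·129 + 1 = 6193

By the generalised pigeonhole principle, to guarantee some box contains ≥ r objects we need more than (r − 1) · k objects total. Threshold: n = (r − 1) · k + 1. With r = 49 and k = 129: n = 48 · 129 + 1 = 6192 + 1 = 6193. For n = 6192 = 48 · 129, we can put exactly 48 objects in every box, avoiding 49 in any single one — so 6193 is tight.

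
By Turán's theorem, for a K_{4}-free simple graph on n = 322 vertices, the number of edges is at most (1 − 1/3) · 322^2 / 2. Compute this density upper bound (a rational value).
Turán density bound = (2/3) · 322^2/2 = 103684/3 ≈ 34561.3333

Turán's theorem: ex(n, K_{r+1}) is achieved by the complete r-partite Turán graph T(n, r) with parts as balanced as possible, and is at most (1 − 1/r) · n^2/2. For r = 3, n = 322: the density bound is (2/3) · 103684/2 = 103684/3 ≈ 34561.3333. The integer-valued extremum is e(T(322, 3)) = 34561, which is strictly less than the density bound 103684/3 since 3 ∤ 322 (the parts of T(322, 3) cannot all be equal).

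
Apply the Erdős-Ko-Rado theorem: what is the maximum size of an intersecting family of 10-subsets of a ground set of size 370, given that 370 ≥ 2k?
max |F| = C(369, 9) = 316792540834038698

The Erdős-Ko-Rado theorem states: for n ≥ 2k, an intersecting family of k-subsets of an n-element set has size at most C(n − 1, k − 1), with equality for 'star' families {A ⊆ [n] : |A| = k, i ∈ A} (fix an element i). For n = 370, k = 10: C(369, 9) = 316792540834038698.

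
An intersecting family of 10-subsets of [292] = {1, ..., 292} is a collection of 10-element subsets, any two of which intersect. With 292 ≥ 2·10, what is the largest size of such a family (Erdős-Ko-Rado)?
max |F| = C(291, 9) = 36392831777527940

The Erdős-Ko-Rado theorem states: for n ≥ 2k, an intersecting family of k-subsets of an n-element set has size at most C(n − 1, k − 1), with equality for 'star' families {A ⊆ [n] : |A| = k, i ∈ A} (fix an element i). For n = 292, k = 10: C(291, 9) = 36392831777527940.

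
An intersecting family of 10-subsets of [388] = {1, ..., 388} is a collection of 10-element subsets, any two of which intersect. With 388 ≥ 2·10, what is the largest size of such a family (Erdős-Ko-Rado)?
max |F| = C(387, 9) = 488581602734428720

Erdős-Ko-Rado (1961): when n ≥ 2k, max |F| = C(n−1, k−1). The bound is attained by the star {A : i ∈ A} for any fixed i ∈ [n]. Here C(388−1, 10−1) = C(387, 9) = 488581602734428720.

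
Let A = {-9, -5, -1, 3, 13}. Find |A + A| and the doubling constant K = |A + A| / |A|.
K = |A + A| / |A| = 12/5

Enumerate A + A = {a + b : a, b ∈ A}. With |A| = 5, there are |A|^2 = 25 ordered sum pairs; collecting distinct values, A + A = {-18, -14, -10, -6, -2, 2, 4, 6, 8, 12, 16, 26}, so |A + A| = 12. Thus K = 12/5. For comparison, the minimum possible |A + A| over all 5-element sets is 2·5 − 1 = 9 (so min K = 9/5), attained only by arithmetic progressions.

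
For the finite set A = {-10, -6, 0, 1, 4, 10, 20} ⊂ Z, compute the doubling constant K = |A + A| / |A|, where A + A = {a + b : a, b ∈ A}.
K = |A + A| / |A| = 22/7

Enumerate A + A = {a + b : a, b ∈ A}. With |A| = 7, there are |A|^2 = 49 ordered sum pairs; collecting distinct values, A + A = {-20, -16, -12, -10, -9, -6, -5, -2, 0, 1, 2, 4, 5, 8, 10, 11, 14, 20, 21, 24, 30, 40}, so |A + A| = 22. Thus K = 22/7. For comparison, the minimum possible |A + A| over all 7-element sets is 2·7 − 1 = 13 (so min K = 13/7), attained only by arithmetic progressions.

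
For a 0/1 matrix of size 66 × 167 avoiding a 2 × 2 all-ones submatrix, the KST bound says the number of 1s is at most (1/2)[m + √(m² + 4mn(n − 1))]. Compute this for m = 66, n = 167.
z(66, 167; 2, 2) ≤ (1/2)[66 + √(66² + 4·66·167·166)] = (1/2)[66 + √7322964] = 1386.0488

Kővári–Sós–Turán: let r_1, ..., r_66 be the row sums and z = Σ r_i the total number of 1s. Each pair of columns can share at most one row with both entries 1 (else a 2×2 all-ones block appears), so Σ_i C(r_i, 2) ≤ C(167, 2) = 13861. By convexity Σ_i C(r_i, 2) ≥ 66·C(z/66, 2) = z(z − 66)/(2·66), giving z² − 66z − 66·167·166 ≤ 0 and hence z ≤ (1/2)[66 + √(4356 + 4·1829652)] = (1/2)[66 + √7322964] ≈ (1/2)(66 + 2706.0976) = 1386.0488.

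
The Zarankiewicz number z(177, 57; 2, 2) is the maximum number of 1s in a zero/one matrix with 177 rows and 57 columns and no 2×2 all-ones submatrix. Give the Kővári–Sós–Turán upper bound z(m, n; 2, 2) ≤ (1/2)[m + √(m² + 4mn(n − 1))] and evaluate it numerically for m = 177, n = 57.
z(177, 57; 2, 2) ≤ (1/2)[177 + √(177² + 4·177·57·56)] = (1/2)[177 + √2291265] = 845.3463

Kővári–Sós–Turán: let r_1, ..., r_177 be the row sums and z = Σ r_i the total number of 1s. Each pair of columns can share at most one row with both entries 1 (else a 2×2 all-ones block appears), so Σ_i C(r_i, 2) ≤ C(57, 2) = 1596. By convexity Σ_i C(r_i, 2) ≥ 177·C(z/177, 2) = z(z − 177)/(2·177), giving z² − 177z − 177·57·56 ≤ 0 and hence z ≤ (1/2)[177 + √(31329 + 4·564984)] = (1/2)[177 + √2291265] ≈ (1/2)(177 + 1513.6925) = 845.3463.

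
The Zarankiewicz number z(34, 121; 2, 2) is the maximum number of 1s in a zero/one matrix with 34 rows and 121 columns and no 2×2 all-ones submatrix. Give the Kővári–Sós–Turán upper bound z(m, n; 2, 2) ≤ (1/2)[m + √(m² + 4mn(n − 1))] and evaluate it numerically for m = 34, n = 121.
z(34, 121; 2, 2) ≤ (1/2)[34 + √(34² + 4·34·121·120)] = (1/2)[34 + √1975876] = 719.8293

Kővári–Sós–Turán: let r_1, ..., r_34 be the row sums and z = Σ r_i the total number of 1s. Each pair of columns can share at most one row with both entries 1 (else a 2×2 all-ones block appears), so Σ_i C(r_i, 2) ≤ C(121, 2) = 7260. By convexity Σ_i C(r_i, 2) ≥ 34·C(z/34, 2) = z(z − 34)/(2·34), giving z² − 34z − 34·121·120 ≤ 0 and hence z ≤ (1/2)[34 + √(1156 + 4·493680)] = (1/2)[34 + √1975876] ≈ (1/2)(34 + 1405.6586) = 719.8293.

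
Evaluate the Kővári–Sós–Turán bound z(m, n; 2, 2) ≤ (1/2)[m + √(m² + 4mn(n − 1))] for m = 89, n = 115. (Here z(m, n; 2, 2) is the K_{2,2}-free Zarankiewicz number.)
z(89, 115; 2, 2) ≤ (1/2)[89 + √(89² + 4·89·115·114)] = (1/2)[89 + √4675081] = 1125.5968

Kővári–Sós–Turán: let r_1, ..., r_89 be the row sums and z = Σ r_i the total number of 1s. Each pair of columns can share at most one row with both entries 1 (else a 2×2 all-ones block appears), so Σ_i C(r_i, 2) ≤ C(115, 2) = 6555. By convexity Σ_i C(r_i, 2) ≥ 89·C(z/89, 2) = z(z − 89)/(2·89), giving z² − 89z − 89·115·114 ≤ 0 and hence z ≤ (1/2)[89 + √(7921 + 4·1166790)] = (1/2)[89 + √4675081] ≈ (1/2)(89 + 2162.1936) = 1125.5968.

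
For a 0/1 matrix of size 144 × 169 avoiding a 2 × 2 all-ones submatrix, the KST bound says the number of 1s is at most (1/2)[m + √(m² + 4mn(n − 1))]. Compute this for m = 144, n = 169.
z(144, 169; 2, 2) ≤ (1/2)[144 + √(144² + 4·144·169·168)] = (1/2)[144 + √16374528] = 2095.2726

Kővári–Sós–Turán: let r_1, ..., r_144 be the row sums and z = Σ r_i the total number of 1s. Each pair of columns can share at most one row with both entries 1 (else a 2×2 all-ones block appears), so Σ_i C(r_i, 2) ≤ C(169, 2) = 14196. By convexity Σ_i C(r_i, 2) ≥ 144·C(z/144, 2) = z(z − 144)/(2·144), giving z² − 144z − 144·169·168 ≤ 0 and hence z ≤ (1/2)[144 + √(20736 + 4·4088448)] = (1/2)[144 + √16374528] ≈ (1/2)(144 + 4046.5452) = 2095.2726.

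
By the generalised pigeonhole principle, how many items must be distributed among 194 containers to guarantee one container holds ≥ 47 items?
n = (47 − 1)·194 + 1 = 8925

By the generalised pigeonhole principle, to guarantee some box contains ≥ r objects we need more than (r − 1) · k objects total. Threshold: n = (r − 1) · k + 1. With r = 47 and k = 194: n = 46 · 194 + 1 = 8924 + 1 = 8925. For n = 8924 = 46 · 194, we can put exactly 46 objects in every box, avoiding 47 in any single one — so 8925 is tight.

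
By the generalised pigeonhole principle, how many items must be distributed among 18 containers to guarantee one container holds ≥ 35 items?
n = (35 − 1)·18 + 1 = 613

By the generalised pigeonhole principle, to guarantee some box contains ≥ r objects we need more than (r − 1) · k objects total. Threshold: n = (r − 1) · k + 1. With r = 35 and k = 18: n = 34 · 18 + 1 = 612 + 1 = 613. For n = 612 = 34 · 18, we can put exactly 34 objects in every box, avoiding 35 in any single one — so 613 is tight.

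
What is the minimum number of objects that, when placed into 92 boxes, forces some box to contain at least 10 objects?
n = (10 − 1)·92 + 1 = 829

By the generalised pigeonhole principle, to guarantee some box contains ≥ r objects we need more than (r − 1) · k objects total. Threshold: n = (r − 1) · k + 1. With r = 10 and k = 92: n = 9 · 92 + 1 = 828 + 1 = 829. For n = 828 = 9 · 92, we can put exactly 9 objects in every box, avoiding 10 in any single one — so 829 is tight.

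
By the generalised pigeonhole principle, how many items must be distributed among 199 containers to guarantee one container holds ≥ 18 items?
n = (18 − 1)·199 + 1 = 3384

By the generalised pigeonhole principle, to guarantee some box contains ≥ r objects we need more than (r − 1) · k objects total. Threshold: n = (r − 1) · k + 1. With r = 18 and k = 199: n = 17 · 199 + 1 = 3383 + 1 = 3384. For n = 3383 = 17 · 199, we can put exactly 17 objects in every box, avoiding 18 in any single one — so 3384 is tight.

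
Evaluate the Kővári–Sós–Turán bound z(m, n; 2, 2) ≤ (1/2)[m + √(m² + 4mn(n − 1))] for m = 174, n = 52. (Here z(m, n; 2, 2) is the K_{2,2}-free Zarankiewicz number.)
z(174, 52; 2, 2) ≤ (1/2)[174 + √(174² + 4·174·52·51)] = (1/2)[174 + √1876068] = 771.8482

Kővári–Sós–Turán: let r_1, ..., r_174 be the row sums and z = Σ r_i the total number of 1s. Each pair of columns can share at most one row with both entries 1 (else a 2×2 all-ones block appears), so Σ_i C(r_i, 2) ≤ C(52, 2) = 1326. By convexity Σ_i C(r_i, 2) ≥ 174·C(z/174, 2) = z(z − 174)/(2·174), giving z² − 174z − 174·52·51 ≤ 0 and hence z ≤ (1/2)[174 + √(30276 + 4·461448)] = (1/2)[174 + √1876068] ≈ (1/2)(174 + 1369.6963) = 771.8482.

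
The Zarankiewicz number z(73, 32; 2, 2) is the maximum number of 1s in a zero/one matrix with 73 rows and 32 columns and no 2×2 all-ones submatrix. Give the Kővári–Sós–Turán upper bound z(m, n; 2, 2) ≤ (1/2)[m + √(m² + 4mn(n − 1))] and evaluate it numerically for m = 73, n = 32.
z(73, 32; 2, 2) ≤ (1/2)[73 + √(73² + 4·73·32·31)] = (1/2)[73 + √294993] = 308.0663

Kővári–Sós–Turán: let r_1, ..., r_73 be the row sums and z = Σ r_i the total number of 1s. Each pair of columns can share at most one row with both entries 1 (else a 2×2 all-ones block appears), so Σ_i C(r_i, 2) ≤ C(32, 2) = 496. By convexity Σ_i C(r_i, 2) ≥ 73·C(z/73, 2) = z(z − 73)/(2·73), giving z² − 73z − 73·32·31 ≤ 0 and hence z ≤ (1/2)[73 + √(5329 + 4·72416)] = (1/2)[73 + √294993] ≈ (1/2)(73 + 543.1326) = 308.0663.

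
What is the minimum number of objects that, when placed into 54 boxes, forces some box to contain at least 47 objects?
n = (47 − 1)·54 + 1 = 2485

By the generalised pigeonhole principle, to guarantee some box contains ≥ r objects we need more than (r − 1) · k objects total. Threshold: n = (r − 1) · k + 1. With r = 47 and k = 54: n = 46 · 54 + 1 = 2484 + 1 = 2485. For n = 2484 = 46 · 54, we can put exactly 46 objects in every box, avoiding 47 in any single one — so 2485 is tight.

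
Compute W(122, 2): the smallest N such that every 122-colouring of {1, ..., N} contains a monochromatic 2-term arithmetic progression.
W(122, 2) = 122 + 1 = 123

A 2-term AP is any pair of integers, so a monochromatic 2-AP exists iff some colour is used at least twice. With 122 colours, the colouring i ↦ i on {1, ..., 122} uses each colour once, avoiding any monochromatic pair, so W(122, 2) > 122. For {1, ..., 123}, pigeonhole forces two integers of the same colour, which form a monochromatic 2-AP. Hence W(122, 2) = 123.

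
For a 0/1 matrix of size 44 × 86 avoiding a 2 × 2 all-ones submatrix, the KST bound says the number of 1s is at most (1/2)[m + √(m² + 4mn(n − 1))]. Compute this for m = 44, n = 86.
z(44, 86; 2, 2) ≤ (1/2)[44 + √(44² + 4·44·86·85)] = (1/2)[44 + √1288496] = 589.5597

Kővári–Sós–Turán: let r_1, ..., r_44 be the row sums and z = Σ r_i the total number of 1s. Each pair of columns can share at most one row with both entries 1 (else a 2×2 all-ones block appears), so Σ_i C(r_i, 2) ≤ C(86, 2) = 3655. By convexity Σ_i C(r_i, 2) ≥ 44·C(z/44, 2) = z(z − 44)/(2·44), giving z² − 44z − 44·86·85 ≤ 0 and hence z ≤ (1/2)[44 + √(1936 + 4·321640)] = (1/2)[44 + √1288496] ≈ (1/2)(44 + 1135.1194) = 589.5597.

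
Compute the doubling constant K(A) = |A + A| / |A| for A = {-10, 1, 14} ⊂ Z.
K = |A + A| / |A| = 6/3 = 2

Enumerate A + A = {a + b : a, b ∈ A}. With |A| = 3, there are |A|^2 = 9 ordered sum pairs; collecting distinct values, A + A = {-20, -9, 2, 4, 15, 28}, so |A + A| = 6. Thus K = 6/3 = 2. For comparison, the minimum possible |A + A| over all 3-element sets is 2·3 − 1 = 5 (so min K = 5/3), attained only by arithmetic progressions.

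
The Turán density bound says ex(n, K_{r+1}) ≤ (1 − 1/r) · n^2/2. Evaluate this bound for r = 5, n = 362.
Turán density bound = (4/5) · 362^2/2 = 262088/5 ≈ 52417.6

Turán's theorem: ex(n, K_{r+1}) is achieved by the complete r-partite Turán graph T(n, r) with parts as balanced as possible, and is at most (1 − 1/r) · n^2/2. For r = 5, n = 362: the density bound is (4/5) · 131044/2 = 262088/5 ≈ 52417.6. The integer-valued extremum is e(T(362, 5)) = 52417, which is strictly less than the density bound 262088/5 since 5 ∤ 362 (the parts of T(362, 5) cannot all be equal).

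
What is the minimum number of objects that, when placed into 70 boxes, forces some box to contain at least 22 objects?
n = (22 − 1)·70 + 1 = 1471

By the generalised pigeonhole principle, to guarantee some box contains ≥ r objects we need more than (r − 1) · k objects total. Threshold: n = (r − 1) · k + 1. With r = 22 and k = 70: n = 21 · 70 + 1 = 1470 + 1 = 1471. For n = 1470 = 21 · 70, we can put exactly 21 objects in every box, avoiding 22 in any single one — so 1471 is tight.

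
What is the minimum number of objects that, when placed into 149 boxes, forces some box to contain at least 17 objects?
n = (17 − 1)·149 + 1 = 2385

By the generalised pigeonhole principle, to guarantee some box contains ≥ r objects we need more than (r − 1) · k objects total. Threshold: n = (r − 1) · k + 1. With r = 17 and k = 149: n = 16 · 149 + 1 = 2384 + 1 = 2385. For n = 2384 = 16 · 149, we can put exactly 16 objects in every box, avoiding 17 in any single one — so 2385 is tight.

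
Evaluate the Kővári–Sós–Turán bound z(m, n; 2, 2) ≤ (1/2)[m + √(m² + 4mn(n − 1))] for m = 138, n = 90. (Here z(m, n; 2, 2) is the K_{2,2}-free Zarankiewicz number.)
z(138, 90; 2, 2) ≤ (1/2)[138 + √(138² + 4·138·90·89)] = (1/2)[138 + √4440564] = 1122.6323

Kővári–Sós–Turán: let r_1, ..., r_138 be the row sums and z = Σ r_i the total number of 1s. Each pair of columns can share at most one row with both entries 1 (else a 2×2 all-ones block appears), so Σ_i C(r_i, 2) ≤ C(90, 2) = 4005. By convexity Σ_i C(r_i, 2) ≥ 138·C(z/138, 2) = z(z − 138)/(2·138), giving z² − 138z − 138·90·89 ≤ 0 and hence z ≤ (1/2)[138 + √(19044 + 4·1105380)] = (1/2)[138 + √4440564] ≈ (1/2)(138 + 2107.2646) = 1122.6323.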